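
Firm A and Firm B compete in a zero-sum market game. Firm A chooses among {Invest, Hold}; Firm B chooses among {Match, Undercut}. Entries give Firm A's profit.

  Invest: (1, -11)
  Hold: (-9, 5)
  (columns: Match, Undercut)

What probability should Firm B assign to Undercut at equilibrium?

5/13

Row minima: Invest → -11, Hold → -9; maximin = -9.
Column maxima: Match → 1, Undercut → 5; minimax = 1.
-9 ≠ 1, so there is no saddle point; optimal play is mixed.
Let Firm A play Invest with probability p. Expected payoff against Match: 1p + (-9)(1−p) = 10p − 9; against Undercut: (-11)p + 5(1−p) = −16p + 5.
Setting these equal: 10p − 9 = −16p + 5 ⇒ 26p = 14 ⇒ p = 7/13, and the value is (10)·(7/13) − 9 = -47/13.
For Firm B: with q = P(Match), equating Invest's and Hold's payoffs gives 12q − 11 = −14q + 5 ⇒ q = 8/13.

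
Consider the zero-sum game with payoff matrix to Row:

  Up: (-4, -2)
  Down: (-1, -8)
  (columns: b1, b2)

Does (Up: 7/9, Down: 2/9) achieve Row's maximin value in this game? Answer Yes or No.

Against b1 this mix gives (7/9)·(-4) + (2/9)·(-1) = -10/3.
Against b2 this mix gives (7/9)·(-2) + (2/9)·(-8) = -10/3.
All of Column's active replies (b1, b2) yield -10/3, and no column does worse for Row. The mix makes Column indifferent and guarantees -10/3, so it is optimal.

Yes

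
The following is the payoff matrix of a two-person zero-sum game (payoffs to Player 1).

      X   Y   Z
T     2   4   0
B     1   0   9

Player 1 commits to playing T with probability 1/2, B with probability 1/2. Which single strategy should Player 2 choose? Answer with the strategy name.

X

If Player 2 plays X, Player 1's expected payoff is (1/2)·2 + (1/2)·1 = 3/2.
If Player 2 plays Y, Player 1's expected payoff is (1/2)·4 + (1/2)·0 = 2.
If Player 2 plays Z, Player 1's expected payoff is (1/2)·0 + (1/2)·9 = 9/2.
Player 2 minimizes Player 1's payoff; the smallest is 3/2, so the best response is X.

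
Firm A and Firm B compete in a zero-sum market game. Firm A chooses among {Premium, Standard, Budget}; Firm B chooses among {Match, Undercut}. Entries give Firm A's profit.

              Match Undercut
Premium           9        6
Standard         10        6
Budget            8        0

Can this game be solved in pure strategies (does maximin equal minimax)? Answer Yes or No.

Yes

Row minima: Premium → 6, Standard → 6, Budget → 0; maximin = 6.
Column maxima: Match → 10, Undercut → 6; minimax = 6.
maximin = minimax = 6, so a saddle point exists.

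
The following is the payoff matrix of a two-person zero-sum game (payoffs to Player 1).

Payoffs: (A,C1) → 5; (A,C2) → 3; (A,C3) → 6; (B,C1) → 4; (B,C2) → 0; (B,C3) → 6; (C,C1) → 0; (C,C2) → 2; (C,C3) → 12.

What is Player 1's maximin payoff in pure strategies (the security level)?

3

Row minima: A → 3, B → 0, C → 0.
The best of these is 3.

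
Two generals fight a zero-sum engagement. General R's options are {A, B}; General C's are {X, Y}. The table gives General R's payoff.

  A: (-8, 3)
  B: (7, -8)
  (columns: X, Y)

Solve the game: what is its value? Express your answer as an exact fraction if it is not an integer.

-43/26

Row minima: A → -8, B → -8; maximin = -8.
Column maxima: X → 7, Y → 3; minimax = 3.
-8 ≠ 3, so there is no saddle point; optimal play is mixed.
Let General R play A with probability p. Expected payoff against X: (-8)p + 7(1−p) = −15p + 7; against Y: 3p + (-8)(1−p) = 11p − 8.
Setting these equal: −15p + 7 = 11p − 8 ⇒ −26p = -15 ⇒ p = 15/26, and the value is (-15)·(15/26) + 7 = -43/26.
For General C: with q = P(X), equating A's and B's payoffs gives −11q + 3 = 15q − 8 ⇒ q = 11/26.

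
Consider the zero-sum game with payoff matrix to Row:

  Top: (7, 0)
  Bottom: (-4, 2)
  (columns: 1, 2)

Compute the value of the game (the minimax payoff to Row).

Row minima: Top → 0, Bottom → -4; maximin = 0.
Column maxima: 1 → 7, 2 → 2; minimax = 2.
0 ≠ 2, so there is no saddle point; optimal play is mixed.
Let Row play Top with probability p. Expected payoff against 1: 7p + (-4)(1−p) = 11p − 4; against 2: 0p + 2(1−p) = −2p + 2.
Setting these equal: 11p − 4 = −2p + 2 ⇒ 13p = 6 ⇒ p = 6/13, and the value is (11)·(6/13) − 4 = 14/13.
For Column: with q = P(1), equating Top's and Bottom's payoffs gives 7q = −6q + 2 ⇒ q = 2/13.

14/13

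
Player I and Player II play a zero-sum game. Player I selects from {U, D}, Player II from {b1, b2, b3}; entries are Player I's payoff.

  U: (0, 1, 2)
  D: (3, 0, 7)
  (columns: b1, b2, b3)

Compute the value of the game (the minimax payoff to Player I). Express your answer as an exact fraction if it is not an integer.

3/4

Row minima: U → 0, D → 0; maximin = 0.
Column maxima: b1 → 3, b2 → 1, b3 → 7; minimax = 1.
0 ≠ 1, so there is no saddle point; optimal play is mixed.
b3 is strictly dominated by b1 (it gives Player I strictly more in every row), so Player II never plays it.
On the remaining 2×2 (U, D vs b1, b2):
Let Player I play U with probability p. Expected payoff against b1: 0p + 3(1−p) = −3p + 3; against b2: 1p + 0(1−p) = p.
Setting these equal: −3p + 3 = p ⇒ −4p = -3 ⇒ p = 3/4, and the value is (-3)·(3/4) + 3 = 3/4.
For Player II: with q = P(b1), equating U's and D's payoffs gives −q + 1 = 3q ⇒ q = 1/4.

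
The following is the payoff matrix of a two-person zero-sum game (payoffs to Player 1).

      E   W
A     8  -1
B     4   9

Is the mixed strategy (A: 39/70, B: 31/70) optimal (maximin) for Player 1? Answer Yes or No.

Against E this mix gives (39/70)·8 + (31/70)·4 = 218/35.
Against W this mix gives (39/70)·(-1) + (31/70)·9 = 24/7.
Player 2 will play W, holding Player 1 to 24/7. Shifting weight toward the row that does better against W would raise this floor (the equalizing mix achieves 38/7 against both W and E), so the proposed strategy is not optimal.

No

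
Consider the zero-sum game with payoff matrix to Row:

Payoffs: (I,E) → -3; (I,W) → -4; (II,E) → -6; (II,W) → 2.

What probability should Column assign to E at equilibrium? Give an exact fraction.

Row minima: I → -4, II → -6; maximin = -4.
Column maxima: E → -3, W → 2; minimax = -3.
-4 ≠ -3, so there is no saddle point; optimal play is mixed.
Let Row play I with probability p. Expected payoff against E: (-3)p + (-6)(1−p) = 3p − 6; against W: (-4)p + 2(1−p) = −6p + 2.
Setting these equal: 3p − 6 = −6p + 2 ⇒ 9p = 8 ⇒ p = 8/9, and the value is (3)·(8/9) − 6 = -10/3.
For Column: with q = P(E), equating I's and II's payoffs gives q − 4 = −8q + 2 ⇒ q = 2/3.

2/3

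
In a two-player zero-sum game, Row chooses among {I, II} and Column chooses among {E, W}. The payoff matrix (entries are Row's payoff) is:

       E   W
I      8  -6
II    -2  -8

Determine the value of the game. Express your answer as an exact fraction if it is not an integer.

Row minima: I → -6, II → -8; maximin = -6.
Column maxima: E → 8, W → -6; minimax = -6.
Since maximin = minimax = -6, there is a saddle point and the value is -6.

-6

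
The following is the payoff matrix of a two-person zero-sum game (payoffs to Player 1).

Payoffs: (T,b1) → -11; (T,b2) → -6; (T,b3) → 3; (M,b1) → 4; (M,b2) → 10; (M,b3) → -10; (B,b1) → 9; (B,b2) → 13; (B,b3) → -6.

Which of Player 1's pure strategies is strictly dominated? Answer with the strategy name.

M

B gives a strictly higher payoff than M against every column: 9 > 4, 13 > 10, -6 > -10.
So M is strictly dominated and Player 1 never plays it.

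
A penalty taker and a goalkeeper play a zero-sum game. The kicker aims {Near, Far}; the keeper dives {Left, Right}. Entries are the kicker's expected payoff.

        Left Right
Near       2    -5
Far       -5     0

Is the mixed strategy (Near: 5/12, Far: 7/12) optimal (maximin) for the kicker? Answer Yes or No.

Against Left this mix gives (5/12)·2 + (7/12)·(-5) = -25/12.
Against Right this mix gives (5/12)·(-5) + (7/12)·0 = -25/12.
All of the keeper's active replies (Left, Right) yield -25/12, and no column does worse for the kicker. The mix makes the keeper indifferent and guarantees -25/12, so it is optimal.

Yes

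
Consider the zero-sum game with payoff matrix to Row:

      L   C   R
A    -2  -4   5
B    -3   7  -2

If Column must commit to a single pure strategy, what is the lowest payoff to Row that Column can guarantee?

Column maxima: L → -2, C → 7, R → 5.
The smallest of these is -2.

-2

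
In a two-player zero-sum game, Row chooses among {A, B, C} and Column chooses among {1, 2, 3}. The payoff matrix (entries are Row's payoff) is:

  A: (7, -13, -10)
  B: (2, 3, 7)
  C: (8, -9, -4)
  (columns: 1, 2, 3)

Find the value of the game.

Row minima: A → -13, B → 2, C → -9; maximin = 2.
Column maxima: 1 → 8, 2 → 3, 3 → 7; minimax = 3.
2 ≠ 3, so there is no saddle point; optimal play is mixed.
A is strictly dominated by C, so Row never plays it.
3 is strictly dominated by 2 (it gives Row strictly more in every row), so Column never plays it.
On the remaining 2×2 (B, C vs 1, 2):
Let Row play B with probability p. Expected payoff against 1: 2p + 8(1−p) = −6p + 8; against 2: 3p + (-9)(1−p) = 12p − 9.
Setting these equal: −6p + 8 = 12p − 9 ⇒ −18p = -17 ⇒ p = 17/18, and the value is (-6)·(17/18) + 8 = 7/3.
For Column: with q = P(1), equating B's and C's payoffs gives −q + 3 = 17q − 9 ⇒ q = 2/3.

7/3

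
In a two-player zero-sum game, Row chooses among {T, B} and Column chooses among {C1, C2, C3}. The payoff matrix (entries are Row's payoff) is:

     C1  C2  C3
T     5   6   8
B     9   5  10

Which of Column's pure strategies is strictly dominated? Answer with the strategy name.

C1 holds Row's payoff strictly below C3 in every row: 5 < 8, 9 < 10.
So C3 is strictly dominated for Column.

C3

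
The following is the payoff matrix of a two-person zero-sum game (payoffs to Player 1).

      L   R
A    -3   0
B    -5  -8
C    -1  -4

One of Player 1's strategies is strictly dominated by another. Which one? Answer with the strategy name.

B

A gives a strictly higher payoff than B against every column: -3 > -5, 0 > -8.
So B is strictly dominated and Player 1 never plays it.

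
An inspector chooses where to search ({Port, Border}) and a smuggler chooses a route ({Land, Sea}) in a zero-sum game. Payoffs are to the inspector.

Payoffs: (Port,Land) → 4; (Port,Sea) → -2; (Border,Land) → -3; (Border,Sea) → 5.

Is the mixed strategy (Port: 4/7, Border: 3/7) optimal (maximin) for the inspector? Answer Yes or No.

Against Land this mix gives (4/7)·4 + (3/7)·(-3) = 1.
Against Sea this mix gives (4/7)·(-2) + (3/7)·5 = 1.
All of the smuggler's active replies (Land, Sea) yield 1, and no column does worse for the inspector. The mix makes the smuggler indifferent and guarantees 1, so it is optimal.

Yes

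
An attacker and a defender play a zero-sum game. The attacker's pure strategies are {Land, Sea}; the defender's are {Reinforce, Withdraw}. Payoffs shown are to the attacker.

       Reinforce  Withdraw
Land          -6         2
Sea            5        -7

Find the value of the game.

-8/5

Row minima: Land → -6, Sea → -7; maximin = -6.
Column maxima: Reinforce → 5, Withdraw → 2; minimax = 2.
-6 ≠ 2, so there is no saddle point; optimal play is mixed.
Let the attacker play Land with probability p. Expected payoff against Reinforce: (-6)p + 5(1−p) = −11p + 5; against Withdraw: 2p + (-7)(1−p) = 9p − 7.
Setting these equal: −11p + 5 = 9p − 7 ⇒ −20p = -12 ⇒ p = 3/5, and the value is (-11)·(3/5) + 5 = -8/5.
For the defender: with q = P(Reinforce), equating Land's and Sea's payoffs gives −8q + 2 = 12q − 7 ⇒ q = 9/20.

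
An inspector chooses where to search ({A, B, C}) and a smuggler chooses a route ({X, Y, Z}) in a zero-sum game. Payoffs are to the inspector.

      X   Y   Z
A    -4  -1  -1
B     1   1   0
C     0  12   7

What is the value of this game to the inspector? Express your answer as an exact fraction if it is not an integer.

7/8

Row minima: A → -4, B → 0, C → 0; maximin = 0.
Column maxima: X → 1, Y → 12, Z → 7; minimax = 1.
0 ≠ 1, so there is no saddle point; optimal play is mixed.
A is strictly dominated by B, so the inspector never plays it.
With A eliminated, Y is strictly dominated by Z (it gives the inspector strictly more in every remaining row), so the smuggler never plays it.
On the remaining 2×2 (B, C vs X, Z):
Let the inspector play B with probability p. Expected payoff against X: 1p + 0(1−p) = p; against Z: 0p + 7(1−p) = −7p + 7.
Setting these equal: p = −7p + 7 ⇒ 8p = 7 ⇒ p = 7/8, and the value is (1)·(7/8) = 7/8.
For the smuggler: with q = P(X), equating B's and C's payoffs gives q = −7q + 7 ⇒ q = 7/8.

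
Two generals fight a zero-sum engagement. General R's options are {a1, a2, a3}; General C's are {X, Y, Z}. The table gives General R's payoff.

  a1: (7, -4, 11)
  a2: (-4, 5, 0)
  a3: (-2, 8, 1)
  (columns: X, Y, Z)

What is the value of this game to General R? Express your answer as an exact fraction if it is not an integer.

Row minima: a1 → -4, a2 → -4, a3 → -2; maximin = -2.
Column maxima: X → 7, Y → 8, Z → 11; minimax = 7.
-2 ≠ 7, so there is no saddle point; optimal play is mixed.
a2 is strictly dominated by a3, so General R never plays it.
Z is strictly dominated by X (it gives General R strictly more in every row), so General C never plays it.
On the remaining 2×2 (a1, a3 vs X, Y):
Let General R play a1 with probability p. Expected payoff against X: 7p + (-2)(1−p) = 9p − 2; against Y: (-4)p + 8(1−p) = −12p + 8.
Setting these equal: 9p − 2 = −12p + 8 ⇒ 21p = 10 ⇒ p = 10/21, and the value is (9)·(10/21) − 2 = 16/7.
For General C: with q = P(X), equating a1's and a3's payoffs gives 11q − 4 = −10q + 8 ⇒ q = 4/7.

16/7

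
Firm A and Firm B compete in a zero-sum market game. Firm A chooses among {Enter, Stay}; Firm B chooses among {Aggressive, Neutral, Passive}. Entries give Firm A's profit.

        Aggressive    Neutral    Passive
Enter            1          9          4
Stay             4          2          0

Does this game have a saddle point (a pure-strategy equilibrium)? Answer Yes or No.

Row minima: Enter → 1, Stay → 0; maximin = 1.
Column maxima: Aggressive → 4, Neutral → 9, Passive → 4; minimax = 4.
1 ≠ 4, so no pure-strategy equilibrium exists.

No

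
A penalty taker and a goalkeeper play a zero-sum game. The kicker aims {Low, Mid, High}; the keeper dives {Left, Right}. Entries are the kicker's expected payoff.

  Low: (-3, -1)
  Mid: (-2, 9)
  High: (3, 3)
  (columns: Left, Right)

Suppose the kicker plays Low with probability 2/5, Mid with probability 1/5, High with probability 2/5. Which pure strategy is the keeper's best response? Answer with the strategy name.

If the keeper plays Left, the kicker's expected payoff is (2/5)·(-3) + (1/5)·(-2) + (2/5)·3 = -2/5.
If the keeper plays Right, the kicker's expected payoff is (2/5)·(-1) + (1/5)·9 + (2/5)·3 = 13/5.
The keeper minimizes the kicker's payoff; the smallest is -2/5, so the best response is Left.

Left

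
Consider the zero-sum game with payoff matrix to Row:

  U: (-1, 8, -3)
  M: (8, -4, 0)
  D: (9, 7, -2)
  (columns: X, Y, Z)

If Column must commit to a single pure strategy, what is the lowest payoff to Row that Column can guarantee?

Column maxima: X → 9, Y → 8, Z → 0.
The smallest of these is 0.

0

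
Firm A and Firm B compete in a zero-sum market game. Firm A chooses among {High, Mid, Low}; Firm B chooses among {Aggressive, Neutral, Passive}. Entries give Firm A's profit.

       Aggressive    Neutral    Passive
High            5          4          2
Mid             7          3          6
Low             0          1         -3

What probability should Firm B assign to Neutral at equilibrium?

Row minima: High → 2, Mid → 3, Low → -3; maximin = 3.
Column maxima: Aggressive → 7, Neutral → 4, Passive → 6; minimax = 4.
3 ≠ 4, so there is no saddle point; optimal play is mixed.
Low is strictly dominated by High, so Firm A never plays it.
With Low eliminated, Aggressive is strictly dominated by Neutral (it gives Firm A strictly more in every remaining row), so Firm B never plays it.
On the remaining 2×2 (High, Mid vs Neutral, Passive):
Let Firm A play High with probability p. Expected payoff against Neutral: 4p + 3(1−p) = p + 3; against Passive: 2p + 6(1−p) = −4p + 6.
Setting these equal: p + 3 = −4p + 6 ⇒ 5p = 3 ⇒ p = 3/5, and the value is (1)·(3/5) + 3 = 18/5.
For Firm B: with q = P(Neutral), equating High's and Mid's payoffs gives 2q + 2 = −3q + 6 ⇒ q = 4/5.

4/5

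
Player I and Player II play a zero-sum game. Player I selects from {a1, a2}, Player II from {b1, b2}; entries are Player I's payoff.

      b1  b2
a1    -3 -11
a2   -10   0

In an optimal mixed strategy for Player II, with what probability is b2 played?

7/18

Row minima: a1 → -11, a2 → -10; maximin = -10.
Column maxima: b1 → -3, b2 → 0; minimax = -3.
-10 ≠ -3, so there is no saddle point; optimal play is mixed.
Let Player I play a1 with probability p. Expected payoff against b1: (-3)p + (-10)(1−p) = 7p − 10; against b2: (-11)p + 0(1−p) = −11p.
Setting these equal: 7p − 10 = −11p ⇒ 18p = 10 ⇒ p = 5/9, and the value is (7)·(5/9) − 10 = -55/9.
For Player II: with q = P(b1), equating a1's and a2's payoffs gives 8q − 11 = −10q ⇒ q = 11/18.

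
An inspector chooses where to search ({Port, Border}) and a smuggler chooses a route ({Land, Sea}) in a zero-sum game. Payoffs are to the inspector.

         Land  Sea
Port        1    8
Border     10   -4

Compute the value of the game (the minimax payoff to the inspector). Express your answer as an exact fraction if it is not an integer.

Row minima: Port → 1, Border → -4; maximin = 1.
Column maxima: Land → 10, Sea → 8; minimax = 8.
1 ≠ 8, so there is no saddle point; optimal play is mixed.
Let the inspector play Port with probability p. Expected payoff against Land: 1p + 10(1−p) = −9p + 10; against Sea: 8p + (-4)(1−p) = 12p − 4.
Setting these equal: −9p + 10 = 12p − 4 ⇒ −21p = -14 ⇒ p = 2/3, and the value is (-9)·(2/3) + 10 = 4.
For the smuggler: with q = P(Land), equating Port's and Border's payoffs gives −7q + 8 = 14q − 4 ⇒ q = 4/7.

4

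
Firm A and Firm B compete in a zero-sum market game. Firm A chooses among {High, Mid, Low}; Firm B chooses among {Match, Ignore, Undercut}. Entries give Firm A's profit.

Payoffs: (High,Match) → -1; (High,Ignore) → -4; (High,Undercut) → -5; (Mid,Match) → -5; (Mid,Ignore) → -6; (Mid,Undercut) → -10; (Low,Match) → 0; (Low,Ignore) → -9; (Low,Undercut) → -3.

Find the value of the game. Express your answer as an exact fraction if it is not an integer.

-33/7

Row minima: High → -5, Mid → -10, Low → -9; maximin = -5.
Column maxima: Match → 0, Ignore → -4, Undercut → -3; minimax = -4.
-5 ≠ -4, so there is no saddle point; optimal play is mixed.
Mid is strictly dominated by High, so Firm A never plays it.
Match is strictly dominated by Ignore (it gives Firm A strictly more in every row), so Firm B never plays it.
On the remaining 2×2 (High, Low vs Ignore, Undercut):
Let Firm A play High with probability p. Expected payoff against Ignore: (-4)p + (-9)(1−p) = 5p − 9; against Undercut: (-5)p + (-3)(1−p) = −2p − 3.
Setting these equal: 5p − 9 = −2p − 3 ⇒ 7p = 6 ⇒ p = 6/7, and the value is (5)·(6/7) − 9 = -33/7.
For Firm B: with q = P(Ignore), equating High's and Low's payoffs gives q − 5 = −6q − 3 ⇒ q = 2/7.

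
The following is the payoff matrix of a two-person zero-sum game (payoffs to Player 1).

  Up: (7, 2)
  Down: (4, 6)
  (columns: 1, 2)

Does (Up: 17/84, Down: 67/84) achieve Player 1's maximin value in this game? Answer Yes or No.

Against 1 this mix gives (17/84)·7 + (67/84)·4 = 129/28.
Against 2 this mix gives (17/84)·2 + (67/84)·6 = 109/21.
Player 2 will play 1, holding Player 1 to 129/28. Shifting weight toward the row that does better against 1 would raise this floor (the equalizing mix achieves 34/7 against both 1 and 2), so the proposed strategy is not optimal.

No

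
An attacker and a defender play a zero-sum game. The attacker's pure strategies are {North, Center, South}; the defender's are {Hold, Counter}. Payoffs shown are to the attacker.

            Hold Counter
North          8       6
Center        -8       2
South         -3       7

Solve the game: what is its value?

37/6

Row minima: North → 6, Center → -8, South → -3; maximin = 6.
Column maxima: Hold → 8, Counter → 7; minimax = 7.
6 ≠ 7, so there is no saddle point; optimal play is mixed.
Center is strictly dominated by North, so the attacker never plays it.
On the remaining 2×2 (North, South vs Hold, Counter):
Let the attacker play North with probability p. Expected payoff against Hold: 8p + (-3)(1−p) = 11p − 3; against Counter: 6p + 7(1−p) = −p + 7.
Setting these equal: 11p − 3 = −p + 7 ⇒ 12p = 10 ⇒ p = 5/6, and the value is (11)·(5/6) − 3 = 37/6.
For the defender: with q = P(Hold), equating North's and South's payoffs gives 2q + 6 = −10q + 7 ⇒ q = 1/12.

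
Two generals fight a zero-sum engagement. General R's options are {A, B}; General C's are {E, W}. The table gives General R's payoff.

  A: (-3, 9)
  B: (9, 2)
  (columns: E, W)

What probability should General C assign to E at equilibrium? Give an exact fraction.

7/19

Row minima: A → -3, B → 2; maximin = 2.
Column maxima: E → 9, W → 9; minimax = 9.
2 ≠ 9, so there is no saddle point; optimal play is mixed.
Let General R play A with probability p. Expected payoff against E: (-3)p + 9(1−p) = −12p + 9; against W: 9p + 2(1−p) = 7p + 2.
Setting these equal: −12p + 9 = 7p + 2 ⇒ −19p = -7 ⇒ p = 7/19, and the value is (-12)·(7/19) + 9 = 87/19.
For General C: with q = P(E), equating A's and B's payoffs gives −12q + 9 = 7q + 2 ⇒ q = 7/19.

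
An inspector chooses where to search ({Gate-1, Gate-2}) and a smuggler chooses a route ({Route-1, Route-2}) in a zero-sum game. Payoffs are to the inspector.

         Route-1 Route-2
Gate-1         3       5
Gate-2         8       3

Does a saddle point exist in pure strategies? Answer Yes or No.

No

Row minima: Gate-1 → 3, Gate-2 → 3; maximin = 3.
Column maxima: Route-1 → 8, Route-2 → 5; minimax = 5.
3 ≠ 5, so no pure-strategy equilibrium exists.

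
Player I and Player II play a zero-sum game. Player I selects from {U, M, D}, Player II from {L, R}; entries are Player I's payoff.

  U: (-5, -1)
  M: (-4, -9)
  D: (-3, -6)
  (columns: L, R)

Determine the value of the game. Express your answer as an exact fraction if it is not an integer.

Row minima: U → -5, M → -9, D → -6; maximin = -5.
Column maxima: L → -3, R → -1; minimax = -3.
-5 ≠ -3, so there is no saddle point; optimal play is mixed.
M is strictly dominated by D, so Player I never plays it.
On the remaining 2×2 (U, D vs L, R):
Let Player I play U with probability p. Expected payoff against L: (-5)p + (-3)(1−p) = −2p − 3; against R: (-1)p + (-6)(1−p) = 5p − 6.
Setting these equal: −2p − 3 = 5p − 6 ⇒ −7p = -3 ⇒ p = 3/7, and the value is (-2)·(3/7) − 3 = -27/7.
For Player II: with q = P(L), equating U's and D's payoffs gives −4q − 1 = 3q − 6 ⇒ q = 5/7.

-27/7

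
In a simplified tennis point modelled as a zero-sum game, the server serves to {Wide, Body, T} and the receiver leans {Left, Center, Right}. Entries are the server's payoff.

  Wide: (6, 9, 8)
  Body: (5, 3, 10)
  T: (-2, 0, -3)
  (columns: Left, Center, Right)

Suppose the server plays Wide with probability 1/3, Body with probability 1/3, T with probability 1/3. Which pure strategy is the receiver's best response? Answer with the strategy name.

Left

If the receiver plays Left, the server's expected payoff is (1/3)·6 + (1/3)·5 + (1/3)·(-2) = 3.
If the receiver plays Center, the server's expected payoff is (1/3)·9 + (1/3)·3 + (1/3)·0 = 4.
If the receiver plays Right, the server's expected payoff is (1/3)·8 + (1/3)·10 + (1/3)·(-3) = 5.
The receiver minimizes the server's payoff; the smallest is 3, so the best response is Left.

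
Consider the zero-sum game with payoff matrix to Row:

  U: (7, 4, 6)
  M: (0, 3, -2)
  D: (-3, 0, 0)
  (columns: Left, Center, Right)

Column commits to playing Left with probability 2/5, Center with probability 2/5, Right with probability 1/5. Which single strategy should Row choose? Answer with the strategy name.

U

Expected payoff of U: (2/5)·7 + (2/5)·4 + (1/5)·6 = 28/5.
Expected payoff of M: (2/5)·0 + (2/5)·3 + (1/5)·(-2) = 4/5.
Expected payoff of D: (2/5)·(-3) + (2/5)·0 + (1/5)·0 = -6/5.
The largest is 28/5, so Row's best response is U.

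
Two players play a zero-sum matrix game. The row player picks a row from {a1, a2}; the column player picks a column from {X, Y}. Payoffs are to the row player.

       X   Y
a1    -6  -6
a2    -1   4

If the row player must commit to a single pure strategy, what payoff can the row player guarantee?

-1

Row minima: a1 → -6, a2 → -1.
The best of these is -1.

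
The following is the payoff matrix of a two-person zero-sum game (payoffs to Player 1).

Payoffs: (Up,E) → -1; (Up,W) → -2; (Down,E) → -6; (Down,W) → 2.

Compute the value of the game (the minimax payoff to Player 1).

-14/9

Row minima: Up → -2, Down → -6; maximin = -2.
Column maxima: E → -1, W → 2; minimax = -1.
-2 ≠ -1, so there is no saddle point; optimal play is mixed.
Let Player 1 play Up with probability p. Expected payoff against E: (-1)p + (-6)(1−p) = 5p − 6; against W: (-2)p + 2(1−p) = −4p + 2.
Setting these equal: 5p − 6 = −4p + 2 ⇒ 9p = 8 ⇒ p = 8/9, and the value is (5)·(8/9) − 6 = -14/9.
For Player 2: with q = P(E), equating Up's and Down's payoffs gives q − 2 = −8q + 2 ⇒ q = 4/9.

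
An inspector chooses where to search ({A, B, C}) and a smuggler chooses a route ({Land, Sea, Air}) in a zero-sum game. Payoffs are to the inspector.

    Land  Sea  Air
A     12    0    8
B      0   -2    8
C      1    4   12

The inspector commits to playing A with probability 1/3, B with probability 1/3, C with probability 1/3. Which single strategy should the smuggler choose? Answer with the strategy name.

Sea

If the smuggler plays Land, the inspector's expected payoff is (1/3)·12 + (1/3)·0 + (1/3)·1 = 13/3.
If the smuggler plays Sea, the inspector's expected payoff is (1/3)·0 + (1/3)·(-2) + (1/3)·4 = 2/3.
If the smuggler plays Air, the inspector's expected payoff is (1/3)·8 + (1/3)·8 + (1/3)·12 = 28/3.
The smuggler minimizes the inspector's payoff; the smallest is 2/3, so the best response is Sea.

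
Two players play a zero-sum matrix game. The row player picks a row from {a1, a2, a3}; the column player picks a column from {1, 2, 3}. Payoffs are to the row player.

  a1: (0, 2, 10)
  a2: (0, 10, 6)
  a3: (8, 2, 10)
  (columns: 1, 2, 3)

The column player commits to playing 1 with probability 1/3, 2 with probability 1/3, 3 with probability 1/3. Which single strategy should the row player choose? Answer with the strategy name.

Expected payoff of a1: (1/3)·0 + (1/3)·2 + (1/3)·10 = 4.
Expected payoff of a2: (1/3)·0 + (1/3)·10 + (1/3)·6 = 16/3.
Expected payoff of a3: (1/3)·8 + (1/3)·2 + (1/3)·10 = 20/3.
The largest is 20/3, so the row player's best response is a3.

a3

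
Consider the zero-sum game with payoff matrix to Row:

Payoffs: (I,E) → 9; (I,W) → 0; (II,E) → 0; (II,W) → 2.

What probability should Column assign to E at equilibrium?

2/11

Row minima: I → 0, II → 0; maximin = 0.
Column maxima: E → 9, W → 2; minimax = 2.
0 ≠ 2, so there is no saddle point; optimal play is mixed.
Let Row play I with probability p. Expected payoff against E: 9p + 0(1−p) = 9p; against W: 0p + 2(1−p) = −2p + 2.
Setting these equal: 9p = −2p + 2 ⇒ 11p = 2 ⇒ p = 2/11, and the value is (9)·(2/11) = 18/11.
For Column: with q = P(E), equating I's and II's payoffs gives 9q = −2q + 2 ⇒ q = 2/11.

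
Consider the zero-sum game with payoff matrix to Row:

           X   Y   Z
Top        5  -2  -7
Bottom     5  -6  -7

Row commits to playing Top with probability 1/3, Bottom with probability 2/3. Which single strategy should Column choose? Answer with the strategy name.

Z

If Column plays X, Row's expected payoff is (1/3)·5 + (2/3)·5 = 5.
If Column plays Y, Row's expected payoff is (1/3)·(-2) + (2/3)·(-6) = -14/3.
If Column plays Z, Row's expected payoff is (1/3)·(-7) + (2/3)·(-7) = -7.
Column minimizes Row's payoff; the smallest is -7, so the best response is Z.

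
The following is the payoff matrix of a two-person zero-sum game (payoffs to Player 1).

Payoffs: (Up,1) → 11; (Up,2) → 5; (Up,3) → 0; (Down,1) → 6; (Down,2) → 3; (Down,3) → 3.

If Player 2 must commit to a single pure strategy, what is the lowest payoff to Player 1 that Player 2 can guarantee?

3

Column maxima: 1 → 11, 2 → 5, 3 → 3.
The smallest of these is 3.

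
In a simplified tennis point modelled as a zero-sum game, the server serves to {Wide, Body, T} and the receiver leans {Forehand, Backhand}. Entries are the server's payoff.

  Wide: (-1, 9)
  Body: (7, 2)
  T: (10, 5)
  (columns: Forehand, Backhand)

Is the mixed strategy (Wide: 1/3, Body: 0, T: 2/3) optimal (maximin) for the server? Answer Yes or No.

Yes

Against Forehand this mix gives (1/3)·(-1) + (2/3)·10 = 19/3.
Against Backhand this mix gives (1/3)·9 + (2/3)·5 = 19/3.
All of the receiver's active replies (Forehand, Backhand) yield 19/3, and no column does worse for the server. The mix makes the receiver indifferent and guarantees 19/3, so it is optimal.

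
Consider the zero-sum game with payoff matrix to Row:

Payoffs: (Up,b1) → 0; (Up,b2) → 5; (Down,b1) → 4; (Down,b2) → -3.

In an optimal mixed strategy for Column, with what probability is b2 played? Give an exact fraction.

Row minima: Up → 0, Down → -3; maximin = 0.
Column maxima: b1 → 4, b2 → 5; minimax = 4.
0 ≠ 4, so there is no saddle point; optimal play is mixed.
Let Row play Up with probability p. Expected payoff against b1: 0p + 4(1−p) = −4p + 4; against b2: 5p + (-3)(1−p) = 8p − 3.
Setting these equal: −4p + 4 = 8p − 3 ⇒ −12p = -7 ⇒ p = 7/12, and the value is (-4)·(7/12) + 4 = 5/3.
For Column: with q = P(b1), equating Up's and Down's payoffs gives −5q + 5 = 7q − 3 ⇒ q = 2/3.

1/3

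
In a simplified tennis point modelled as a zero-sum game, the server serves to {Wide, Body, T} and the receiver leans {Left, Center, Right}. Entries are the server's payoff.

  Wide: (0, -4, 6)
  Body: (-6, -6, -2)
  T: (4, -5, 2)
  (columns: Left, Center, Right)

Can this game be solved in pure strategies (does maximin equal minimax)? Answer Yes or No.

Yes

Row minima: Wide → -4, Body → -6, T → -5; maximin = -4.
Column maxima: Left → 4, Center → -4, Right → 6; minimax = -4.
maximin = minimax = -4, so a saddle point exists.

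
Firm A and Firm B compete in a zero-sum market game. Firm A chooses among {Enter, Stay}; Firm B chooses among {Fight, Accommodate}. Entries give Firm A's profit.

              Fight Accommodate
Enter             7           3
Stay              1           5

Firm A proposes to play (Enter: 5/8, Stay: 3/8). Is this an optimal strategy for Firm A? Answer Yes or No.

Against Fight this mix gives (5/8)·7 + (3/8)·1 = 19/4.
Against Accommodate this mix gives (5/8)·3 + (3/8)·5 = 15/4.
Firm B will play Accommodate, holding Firm A to 15/4. Shifting weight toward the row that does better against Accommodate would raise this floor (the equalizing mix achieves 4 against both Accommodate and Fight), so the proposed strategy is not optimal.

No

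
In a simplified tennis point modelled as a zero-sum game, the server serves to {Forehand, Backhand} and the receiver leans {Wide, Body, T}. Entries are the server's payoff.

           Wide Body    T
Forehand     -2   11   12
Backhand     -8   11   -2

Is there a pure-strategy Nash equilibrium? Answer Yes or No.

Yes

Row minima: Forehand → -2, Backhand → -8; maximin = -2.
Column maxima: Wide → -2, Body → 11, T → 12; minimax = -2.
maximin = minimax = -2, so a saddle point exists.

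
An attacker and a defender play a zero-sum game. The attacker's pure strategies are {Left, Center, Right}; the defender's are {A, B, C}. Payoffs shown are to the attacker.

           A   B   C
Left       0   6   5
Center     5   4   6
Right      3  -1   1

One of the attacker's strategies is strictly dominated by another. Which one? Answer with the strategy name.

Center gives a strictly higher payoff than Right against every column: 5 > 3, 4 > -1, 6 > 1.
So Right is strictly dominated and the attacker never plays it.

Right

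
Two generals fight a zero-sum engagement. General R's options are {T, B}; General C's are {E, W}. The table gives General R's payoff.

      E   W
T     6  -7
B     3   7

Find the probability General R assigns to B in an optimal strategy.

13/17

Row minima: T → -7, B → 3; maximin = 3.
Column maxima: E → 6, W → 7; minimax = 6.
3 ≠ 6, so there is no saddle point; optimal play is mixed.
Let General R play T with probability p. Expected payoff against E: 6p + 3(1−p) = 3p + 3; against W: (-7)p + 7(1−p) = −14p + 7.
Setting these equal: 3p + 3 = −14p + 7 ⇒ 17p = 4 ⇒ p = 4/17, and the value is (3)·(4/17) + 3 = 63/17.
For General C: with q = P(E), equating T's and B's payoffs gives 13q − 7 = −4q + 7 ⇒ q = 14/17.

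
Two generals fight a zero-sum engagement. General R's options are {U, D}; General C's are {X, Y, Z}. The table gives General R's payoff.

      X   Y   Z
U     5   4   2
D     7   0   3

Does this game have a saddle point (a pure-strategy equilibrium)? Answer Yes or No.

No

Row minima: U → 2, D → 0; maximin = 2.
Column maxima: X → 7, Y → 4, Z → 3; minimax = 3.
2 ≠ 3, so no pure-strategy equilibrium exists.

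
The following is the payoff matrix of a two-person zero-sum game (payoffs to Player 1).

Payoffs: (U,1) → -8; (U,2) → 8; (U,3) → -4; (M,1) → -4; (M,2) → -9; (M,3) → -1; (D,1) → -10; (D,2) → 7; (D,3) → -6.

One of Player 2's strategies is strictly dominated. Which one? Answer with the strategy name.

1 holds Player 1's payoff strictly below 3 in every row: -8 < -4, -4 < -1, -10 < -6.
So 3 is strictly dominated for Player 2.

3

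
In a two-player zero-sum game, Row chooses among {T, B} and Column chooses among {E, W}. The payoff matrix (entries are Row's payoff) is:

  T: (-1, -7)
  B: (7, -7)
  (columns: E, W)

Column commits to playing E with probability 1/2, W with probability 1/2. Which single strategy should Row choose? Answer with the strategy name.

B

Expected payoff of T: (1/2)·(-1) + (1/2)·(-7) = -4.
Expected payoff of B: (1/2)·7 + (1/2)·(-7) = 0.
The largest is 0, so Row's best response is B.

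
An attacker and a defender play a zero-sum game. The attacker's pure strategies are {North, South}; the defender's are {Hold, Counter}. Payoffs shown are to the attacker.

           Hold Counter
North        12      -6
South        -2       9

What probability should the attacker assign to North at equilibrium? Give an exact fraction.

Row minima: North → -6, South → -2; maximin = -2.
Column maxima: Hold → 12, Counter → 9; minimax = 9.
-2 ≠ 9, so there is no saddle point; optimal play is mixed.
Let the attacker play North with probability p. Expected payoff against Hold: 12p + (-2)(1−p) = 14p − 2; against Counter: (-6)p + 9(1−p) = −15p + 9.
Setting these equal: 14p − 2 = −15p + 9 ⇒ 29p = 11 ⇒ p = 11/29, and the value is (14)·(11/29) − 2 = 96/29.
For the defender: with q = P(Hold), equating North's and South's payoffs gives 18q − 6 = −11q + 9 ⇒ q = 15/29.

11/29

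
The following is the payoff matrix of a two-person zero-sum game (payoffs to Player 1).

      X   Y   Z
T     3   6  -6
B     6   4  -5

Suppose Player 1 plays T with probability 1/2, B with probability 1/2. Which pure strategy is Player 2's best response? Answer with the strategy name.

If Player 2 plays X, Player 1's expected payoff is (1/2)·3 + (1/2)·6 = 9/2.
If Player 2 plays Y, Player 1's expected payoff is (1/2)·6 + (1/2)·4 = 5.
If Player 2 plays Z, Player 1's expected payoff is (1/2)·(-6) + (1/2)·(-5) = -11/2.
Player 2 minimizes Player 1's payoff; the smallest is -11/2, so the best response is Z.

Z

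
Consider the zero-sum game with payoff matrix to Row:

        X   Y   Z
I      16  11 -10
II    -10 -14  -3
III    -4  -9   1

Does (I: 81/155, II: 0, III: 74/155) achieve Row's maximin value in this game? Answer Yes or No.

No

Against X this mix gives (81/155)·16 + (74/155)·(-4) = 200/31.
Against Y this mix gives (81/155)·11 + (74/155)·(-9) = 45/31.
Against Z this mix gives (81/155)·(-10) + (74/155)·1 = -736/155.
Column will play Z, holding Row to -736/155. Shifting weight toward the row that does better against Z would raise this floor (the equalizing mix achieves -79/31 against both Z and Y), so the proposed strategy is not optimal.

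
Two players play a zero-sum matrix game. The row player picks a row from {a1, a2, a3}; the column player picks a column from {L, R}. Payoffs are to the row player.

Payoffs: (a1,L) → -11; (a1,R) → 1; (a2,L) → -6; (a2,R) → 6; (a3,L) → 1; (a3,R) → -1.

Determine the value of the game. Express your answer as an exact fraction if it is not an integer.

0

Row minima: a1 → -11, a2 → -6, a3 → -1; maximin = -1.
Column maxima: L → 1, R → 6; minimax = 1.
-1 ≠ 1, so there is no saddle point; optimal play is mixed.
a1 is strictly dominated by a2, so the row player never plays it.
On the remaining 2×2 (a2, a3 vs L, R):
Let the row player play a2 with probability p. Expected payoff against L: (-6)p + 1(1−p) = −7p + 1; against R: 6p + (-1)(1−p) = 7p − 1.
Setting these equal: −7p + 1 = 7p − 1 ⇒ −14p = -2 ⇒ p = 1/7, and the value is (-7)·(1/7) + 1 = 0.
For the column player: with q = P(L), equating a2's and a3's payoffs gives −12q + 6 = 2q − 1 ⇒ q = 1/2.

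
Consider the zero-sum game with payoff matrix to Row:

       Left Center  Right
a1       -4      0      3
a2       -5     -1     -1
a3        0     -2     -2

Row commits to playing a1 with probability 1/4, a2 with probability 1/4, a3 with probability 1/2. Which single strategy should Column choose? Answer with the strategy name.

If Column plays Left, Row's expected payoff is (1/4)·(-4) + (1/4)·(-5) + (1/2)·0 = -9/4.
If Column plays Center, Row's expected payoff is (1/4)·0 + (1/4)·(-1) + (1/2)·(-2) = -5/4.
If Column plays Right, Row's expected payoff is (1/4)·3 + (1/4)·(-1) + (1/2)·(-2) = -1/2.
Column minimizes Row's payoff; the smallest is -9/4, so the best response is Left.

Left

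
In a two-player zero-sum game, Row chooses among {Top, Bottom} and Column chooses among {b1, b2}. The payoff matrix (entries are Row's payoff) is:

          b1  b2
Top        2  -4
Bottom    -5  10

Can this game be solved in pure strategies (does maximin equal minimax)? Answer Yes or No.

No

Row minima: Top → -4, Bottom → -5; maximin = -4.
Column maxima: b1 → 2, b2 → 10; minimax = 2.
-4 ≠ 2, so no pure-strategy equilibrium exists.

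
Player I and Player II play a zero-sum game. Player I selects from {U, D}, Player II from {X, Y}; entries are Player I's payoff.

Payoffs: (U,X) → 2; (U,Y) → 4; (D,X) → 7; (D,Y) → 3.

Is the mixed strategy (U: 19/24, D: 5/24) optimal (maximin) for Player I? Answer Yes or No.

Against X this mix gives (19/24)·2 + (5/24)·7 = 73/24.
Against Y this mix gives (19/24)·4 + (5/24)·3 = 91/24.
Player II will play X, holding Player I to 73/24. Shifting weight toward the row that does better against X would raise this floor (the equalizing mix achieves 11/3 against both X and Y), so the proposed strategy is not optimal.

No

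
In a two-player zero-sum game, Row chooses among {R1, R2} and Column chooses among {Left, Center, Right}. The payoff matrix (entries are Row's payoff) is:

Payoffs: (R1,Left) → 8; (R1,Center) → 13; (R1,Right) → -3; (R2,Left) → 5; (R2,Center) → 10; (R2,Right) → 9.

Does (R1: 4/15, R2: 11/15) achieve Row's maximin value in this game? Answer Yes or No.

Yes

Against Left this mix gives (4/15)·8 + (11/15)·5 = 29/5.
Against Center this mix gives (4/15)·13 + (11/15)·10 = 54/5.
Against Right this mix gives (4/15)·(-3) + (11/15)·9 = 29/5.
All of Column's active replies (Left, Right) yield 29/5, and no column does worse for Row. The mix makes Column indifferent and guarantees 29/5, so it is optimal.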